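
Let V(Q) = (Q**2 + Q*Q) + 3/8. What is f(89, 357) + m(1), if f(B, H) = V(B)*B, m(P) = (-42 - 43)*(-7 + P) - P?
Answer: 11283843/8 ≈ 1.4105e+6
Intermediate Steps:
V(Q) = 3/8 + 2*Q**2 (V(Q) = (Q**2 + Q**2) + 3*(1/8) = 2*Q**2 + 3/8 = 3/8 + 2*Q**2)
m(P) = 595 - 86*P (m(P) = -85*(-7 + P) - P = (595 - 85*P) - P = 595 - 86*P)
f(B, H) = B*(3/8 + 2*B**2) (f(B, H) = (3/8 + 2*B**2)*B = B*(3/8 + 2*B**2))
f(89, 357) + m(1) = (1/8)*89*(3 + 16*89**2) + (595 - 86*1) = (1/8)*89*(3 + 16*7921) + (595 - 86) = (1/8)*89*(3 + 126736) + 509 = (1/8)*89*126739 + 509 = 11279771/8 + 509 = 11283843/8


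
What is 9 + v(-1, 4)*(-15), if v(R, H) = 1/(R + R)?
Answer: 33/2 ≈ 16.500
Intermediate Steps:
v(R, H) = 1/(2*R)
9 + v(-1, 4)*(-15) = 9 + ((½)/(-1))*(-15) = 9 + ((½)*(-1))*(-15) = 9 - ½*(-15) = 9 + 15/2 = 33/2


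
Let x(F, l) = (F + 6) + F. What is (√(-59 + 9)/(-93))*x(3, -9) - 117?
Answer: -117 - 20*I*√2/31 ≈ -117.0 - 0.9124*I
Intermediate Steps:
x(F, l) = 6 + 2*F (x(F, l) = (6 + F) + F = 6 + 2*F)
(√(-59 + 9)/(-93))*x(3, -9) - 117 = (√(-59 + 9)/(-93))*(6 + 2*3) - 117 = (√(-50)*(-1/93))*(6 + 6) - 117 = ((5*I*√2)*(-1/93))*12 - 117 = -5*I*√2/93*12 - 117 = -20*I*√2/31 - 117 = -117 - 20*I*√2/31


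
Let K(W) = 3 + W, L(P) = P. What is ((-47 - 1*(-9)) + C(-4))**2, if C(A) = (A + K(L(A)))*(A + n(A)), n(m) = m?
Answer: 4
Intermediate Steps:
C(A) = 2*A*(3 + 2*A) (C(A) = (A + (3 + A))*(A + A) = (3 + 2*A)*(2*A) = 2*A*(3 + 2*A))
((-47 - 1*(-9)) + C(-4))**2 = ((-47 - 1*(-9)) + 2*(-4)*(3 + 2*(-4)))**2 = ((-47 + 9) + 2*(-4)*(3 - 8))**2 = (-38 + 2*(-4)*(-5))**2 = (-38 + 40)**2 = 2**2 = 4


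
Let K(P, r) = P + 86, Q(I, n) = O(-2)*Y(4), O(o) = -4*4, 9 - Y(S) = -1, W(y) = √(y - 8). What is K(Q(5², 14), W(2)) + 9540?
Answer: 9466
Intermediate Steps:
W(y) = √(-8 + y)
Y(S) = 10 (Y(S) = 9 - 1*(-1) = 9 + 1 = 10)
O(o) = -16
Q(I, n) = -160 (Q(I, n) = -16*10 = -160)
K(P, r) = 86 + P
K(Q(5², 14), W(2)) + 9540 = (86 - 160) + 9540 = -74 + 9540 = 9466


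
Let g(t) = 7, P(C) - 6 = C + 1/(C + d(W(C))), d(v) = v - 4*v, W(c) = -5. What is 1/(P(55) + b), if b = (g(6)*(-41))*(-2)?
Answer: 70/44451 ≈ 0.0015748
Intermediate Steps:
d(v) = -3*v
P(C) = 6 + C + 1/(15 + C) (P(C) = 6 + (C + 1/(C - 3*(-5))) = 6 + (C + 1/(C + 15)) = 6 + (C + 1/(15 + C)) = 6 + C + 1/(15 + C))
b = 574 (b = (7*(-41))*(-2) = -287*(-2) = 574)
1/(P(55) + b) = 1/((91 + 55² + 21*55)/(15 + 55) + 574) = 1/((91 + 3025 + 1155)/70 + 574) = 1/((1/70)*4271 + 574) = 1/(4271/70 + 574) = 1/(44451/70) = 70/44451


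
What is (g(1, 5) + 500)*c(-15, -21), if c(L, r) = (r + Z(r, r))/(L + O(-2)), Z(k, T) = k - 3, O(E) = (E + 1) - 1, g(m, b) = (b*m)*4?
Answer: 23400/17 ≈ 1376.5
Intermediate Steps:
g(m, b) = 4*b*m
O(E) = E (O(E) = (1 + E) - 1 = E)
Z(k, T) = -3 + k
c(L, r) = (-3 + 2*r)/(-2 + L) (c(L, r) = (r + (-3 + r))/(L - 2) = (-3 + 2*r)/(-2 + L))
(g(1, 5) + 500)*c(-15, -21) = (4*5*1 + 500)*((-3 + 2*(-21))/(-2 - 15)) = (20 + 500)*((-3 - 42)/(-17)) = 520*(-1/17*(-45)) = 520*(45/17) = 23400/17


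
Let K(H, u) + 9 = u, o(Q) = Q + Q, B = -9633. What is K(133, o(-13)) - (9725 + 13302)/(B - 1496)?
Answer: -366488/11129 ≈ -32.931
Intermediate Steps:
o(Q) = 2*Q
K(H, u) = -9 + u
K(133, o(-13)) - (9725 + 13302)/(B - 1496) = (-9 + 2*(-13)) - (9725 + 13302)/(-9633 - 1496) = (-9 - 26) - 23027/(-11129) = -35 - 23027*(-1)/11129 = -35 - 1*(-23027/11129) = -35 + 23027/11129 = -366488/11129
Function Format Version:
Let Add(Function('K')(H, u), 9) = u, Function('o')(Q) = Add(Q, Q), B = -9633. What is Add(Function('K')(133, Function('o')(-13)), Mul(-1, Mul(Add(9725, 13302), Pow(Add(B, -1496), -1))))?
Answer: Rational(-366488, 11129) ≈ -32.931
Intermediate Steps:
Function('o')(Q) = Mul(2, Q)
Function('K')(H, u) = Add(-9, u)
Add(Function('K')(133, Function('o')(-13)), Mul(-1, Mul(Add(9725, 13302), Pow(Add(B, -1496), -1)))) = Add(Add(-9, Mul(2, -13)), Mul(-1, Mul(Add(9725, 13302), Pow(Add(-9633, -1496), -1)))) = Add(Add(-9, -26), Mul(-1, Mul(23027, Pow(-11129, -1)))) = Add(-35, Mul(-1, Mul(23027, Rational(-1, 11129)))) = Add(-35, Mul(-1, Rational(-23027, 11129))) = Add(-35, Rational(23027, 11129)) = Rational(-366488, 11129)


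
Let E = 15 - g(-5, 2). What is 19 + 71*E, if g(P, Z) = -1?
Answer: 1155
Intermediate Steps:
E = 16 (E = 15 - 1*(-1) = 15 + 1 = 16)
19 + 71*E = 19 + 71*16 = 19 + 1136 = 1155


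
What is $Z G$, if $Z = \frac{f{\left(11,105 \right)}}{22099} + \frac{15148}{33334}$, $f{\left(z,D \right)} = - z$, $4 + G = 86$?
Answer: $\frac{4342714}{116669} \approx 37.223$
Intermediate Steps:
$G = 82$ ($G = -4 + 86 = 82$)
$Z = \frac{2171357}{4783429}$ ($Z = \frac{\left(-1\right) 11}{22099} + \frac{15148}{33334} = \left(-11\right) \frac{1}{22099} + 15148 \cdot \frac{1}{33334} = - \frac{1}{2009} + \frac{1082}{2381} = \frac{2171357}{4783429} \approx 0.45393$)
$Z G = \frac{2171357}{4783429} \cdot 82 = \frac{4342714}{116669}$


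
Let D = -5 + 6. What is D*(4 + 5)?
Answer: 9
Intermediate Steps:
D = 1
D*(4 + 5) = 1*(4 + 5) = 1*9 = 9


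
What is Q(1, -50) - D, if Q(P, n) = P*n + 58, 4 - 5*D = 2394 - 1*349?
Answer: 2081/5 ≈ 416.20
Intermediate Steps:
D = -2041/5 (D = ⅘ - (2394 - 1*349)/5 = ⅘ - (2394 - 349)/5 = ⅘ - ⅕*2045 = ⅘ - 409 = -2041/5 ≈ -408.20)
Q(P, n) = 58 + P*n
Q(1, -50) - D = (58 + 1*(-50)) - 1*(-2041/5) = (58 - 50) + 2041/5 = 8 + 2041/5 = 2081/5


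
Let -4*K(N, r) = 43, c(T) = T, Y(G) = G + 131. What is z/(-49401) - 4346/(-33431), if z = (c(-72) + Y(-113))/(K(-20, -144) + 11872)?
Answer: 377270160558/2902096133585 ≈ 0.13000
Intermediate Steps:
Y(G) = 131 + G
K(N, r) = -43/4 (K(N, r) = -¼*43 = -43/4)
z = -72/15815 (z = (-72 + (131 - 113))/(-43/4 + 11872) = (-72 + 18)/(47445/4) = -54*4/47445 = -72/15815 ≈ -0.0045526)
z/(-49401) - 4346/(-33431) = -72/15815/(-49401) - 4346/(-33431) = -72/15815*(-1/49401) - 4346*(-1/33431) = 8/86808535 + 4346/33431 = 377270160558/2902096133585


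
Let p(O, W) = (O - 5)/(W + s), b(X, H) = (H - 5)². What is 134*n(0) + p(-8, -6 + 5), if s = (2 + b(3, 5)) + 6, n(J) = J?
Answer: -13/7 ≈ -1.8571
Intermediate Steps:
b(X, H) = (-5 + H)²
s = 8 (s = (2 + (-5 + 5)²) + 6 = (2 + 0²) + 6 = (2 + 0) + 6 = 2 + 6 = 8)
p(O, W) = (-5 + O)/(8 + W) (p(O, W) = (O - 5)/(W + 8) = (-5 + O)/(8 + W))
134*n(0) + p(-8, -6 + 5) = 134*0 + (-5 - 8)/(8 + (-6 + 5)) = 0 - 13/(8 - 1) = 0 - 13/7 = -13/7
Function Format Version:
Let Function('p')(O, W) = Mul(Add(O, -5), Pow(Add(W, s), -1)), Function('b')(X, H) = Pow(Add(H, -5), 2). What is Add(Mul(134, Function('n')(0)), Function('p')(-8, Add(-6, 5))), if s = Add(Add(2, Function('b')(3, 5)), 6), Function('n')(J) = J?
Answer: Rational(-13, 7) ≈ -1.8571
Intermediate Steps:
Function('b')(X, H) = Pow(Add(-5, H), 2)
s = 8 (s = Add(Add(2, Pow(Add(-5, 5), 2)), 6) = Add(Add(2, Pow(0, 2)), 6) = Add(Add(2, 0), 6) = Add(2, 6) = 8)
Function('p')(O, W) = Mul(Pow(Add(8, W), -1), Add(-5, O)) (Function('p')(O, W) = Mul(Add(O, -5), Pow(Add(W, 8), -1)) = Mul(Add(-5, O), Pow(Add(8, W), -1)) = Mul(Pow(Add(8, W), -1), Add(-5, O)))
Add(Mul(134, Function('n')(0)), Function('p')(-8, Add(-6, 5))) = Add(Mul(134, 0), Mul(Pow(Add(8, Add(-6, 5)), -1), Add(-5, -8))) = Add(0, Mul(Pow(Add(8, -1), -1), -13)) = Add(0, Mul(Pow(7, -1), -13)) = Add(0, Mul(Rational(1, 7), -13)) = Add(0, Rational(-13, 7)) = Rational(-13, 7)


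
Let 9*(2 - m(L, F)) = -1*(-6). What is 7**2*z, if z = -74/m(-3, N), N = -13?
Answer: -5439/2 ≈ -2719.5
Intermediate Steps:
m(L, F) = 4/3 (m(L, F) = 2 - (-1)*(-6)/9 = 2 - 1/9*6 = 2 - 2/3 = 4/3)
z = -111/2 (z = -74/4/3 = -74*3/4 = -111/2 ≈ -55.500)
7**2*z = 7**2*(-111/2) = 49*(-111/2) = -5439/2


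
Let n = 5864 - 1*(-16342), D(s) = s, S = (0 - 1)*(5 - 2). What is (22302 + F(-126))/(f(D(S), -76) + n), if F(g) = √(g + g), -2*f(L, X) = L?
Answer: 236/235 + 4*I*√7/14805 ≈ 1.0043 + 0.00071483*I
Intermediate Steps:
S = -3 (S = -1*3 = -3)
f(L, X) = -L/2
n = 22206 (n = 5864 + 16342 = 22206)
F(g) = √2*√g (F(g) = √(2*g) = √2*√g)
(22302 + F(-126))/(f(D(S), -76) + n) = (22302 + √2*√(-126))/(-½*(-3) + 22206) = (22302 + √2*(3*I*√14))/(3/2 + 22206) = (22302 + 6*I*√7)/(44415/2) = (22302 + 6*I*√7)*(2/44415) = 236/235 + 4*I*√7/14805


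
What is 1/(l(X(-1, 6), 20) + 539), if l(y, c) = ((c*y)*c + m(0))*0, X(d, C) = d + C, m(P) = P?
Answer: 1/539 ≈ 0.0018553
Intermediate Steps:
X(d, C) = C + d
l(y, c) = 0 (l(y, c) = ((c*y)*c + 0)*0 = (y*c**2 + 0)*0 = (y*c**2)*0 = 0)
1/(l(X(-1, 6), 20) + 539) = 1/(0 + 539) = 1/539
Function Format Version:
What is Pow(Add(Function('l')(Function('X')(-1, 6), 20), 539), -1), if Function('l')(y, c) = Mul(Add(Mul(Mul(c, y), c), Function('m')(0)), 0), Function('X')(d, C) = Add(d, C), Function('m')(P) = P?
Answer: Rational(1, 539) ≈ 0.0018553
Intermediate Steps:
Function('X')(d, C) = Add(C, d)
Function('l')(y, c) = 0 (Function('l')(y, c) = Mul(Add(Mul(Mul(c, y), c), 0), 0) = Mul(Add(Mul(y, Pow(c, 2)), 0), 0) = Mul(Mul(y, Pow(c, 2)), 0) = 0)
Pow(Add(Function('l')(Function('X')(-1, 6), 20), 539), -1) = Pow(Add(0, 539), -1) = Pow(539, -1) = Rational(1, 539)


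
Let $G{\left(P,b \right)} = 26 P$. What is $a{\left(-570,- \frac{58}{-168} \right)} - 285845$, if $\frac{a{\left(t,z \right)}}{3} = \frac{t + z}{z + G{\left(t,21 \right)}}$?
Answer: $- \frac{355834290542}{1244851} \approx -2.8585 \cdot 10^{5}$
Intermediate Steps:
$a{\left(t,z \right)} = \frac{3 \left(t + z\right)}{z + 26 t}$ ($a{\left(t,z \right)} = 3 \frac{t + z}{z + 26 t} = \frac{3 \left(t + z\right)}{z + 26 t}$)
$a{\left(-570,- \frac{58}{-168} \right)} - 285845 = \frac{3 \left(-570 - \frac{58}{-168}\right)}{- \frac{58}{-168} + 26 \left(-570\right)} - 285845 = \frac{3 \left(-570 - - \frac{29}{84}\right)}{\left(-58\right) \left(- \frac{1}{168}\right) - 14820} - 285845 = \frac{3 \left(-570 + \frac{29}{84}\right)}{\frac{29}{84} - 14820} - 285845 = 3 \frac{1}{- \frac{1244851}{84}} \left(- \frac{47851}{84}\right) - 285845 = 3 \left(- \frac{84}{1244851}\right) \left(- \frac{47851}{84}\right) - 285845 = \frac{143553}{1244851} - 285845 = - \frac{355834290542}{1244851}$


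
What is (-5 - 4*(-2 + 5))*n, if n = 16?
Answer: -272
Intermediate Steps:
(-5 - 4*(-2 + 5))*n = (-5 - 4*(-2 + 5))*16 = (-5 - 4*3)*16 = (-5 - 12)*16 = -17*16 = -272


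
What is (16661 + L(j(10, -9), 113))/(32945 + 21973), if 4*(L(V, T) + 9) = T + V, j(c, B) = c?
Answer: 66731/219672 ≈ 0.30378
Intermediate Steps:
L(V, T) = -9 + T/4 + V/4 (L(V, T) = -9 + (T + V)/4 = -9 + (T/4 + V/4) = -9 + T/4 + V/4)
(16661 + L(j(10, -9), 113))/(32945 + 21973) = (16661 + (-9 + (¼)*113 + (¼)*10))/(32945 + 21973) = (16661 + (-9 + 113/4 + 5/2))/54918 = (16661 + 87/4)*(1/54918) = (66731/4)*(1/54918) = 66731/219672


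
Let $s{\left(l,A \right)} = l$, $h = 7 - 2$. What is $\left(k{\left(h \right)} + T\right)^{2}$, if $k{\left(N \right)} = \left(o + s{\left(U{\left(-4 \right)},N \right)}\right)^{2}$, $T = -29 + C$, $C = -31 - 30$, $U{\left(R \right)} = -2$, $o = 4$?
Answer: $7396$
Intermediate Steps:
$h = 5$
$C = -61$ ($C = -31 - 30 = -61$)
$T = -90$ ($T = -29 - 61 = -90$)
$k{\left(N \right)} = 4$ ($k{\left(N \right)} = \left(4 - 2\right)^{2} = 2^{2} = 4$)
$\left(k{\left(h \right)} + T\right)^{2} = \left(4 - 90\right)^{2} = \left(-86\right)^{2} = 7396$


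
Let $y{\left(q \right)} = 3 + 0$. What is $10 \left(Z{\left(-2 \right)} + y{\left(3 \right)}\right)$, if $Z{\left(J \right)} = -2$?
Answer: $10$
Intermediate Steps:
$y{\left(q \right)} = 3$
$10 \left(Z{\left(-2 \right)} + y{\left(3 \right)}\right) = 10 \left(-2 + 3\right) = 10 \cdot 1 = 10$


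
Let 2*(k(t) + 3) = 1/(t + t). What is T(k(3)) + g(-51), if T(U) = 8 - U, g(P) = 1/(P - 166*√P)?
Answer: 3616505/331284 + 166*I*√51/1407957 ≈ 10.917 + 0.00084198*I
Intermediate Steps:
k(t) = -3 + 1/(4*t) (k(t) = -3 + 1/(2*(t + t)) = -3 + 1/(2*((2*t))) = -3 + (1/(2*t))/2 = -3 + 1/(4*t))
T(k(3)) + g(-51) = (8 - (-3 + (¼)/3)) + 1/(-51 - 166*I*√51) = (8 - (-3 + (¼)*(⅓))) + 1/(-51 - 166*I*√51) = (8 - (-3 + 1/12)) + 1/(-51 - 166*I*√51) = (8 - 1*(-35/12)) + 1/(-51 - 166*I*√51) = (8 + 35/12) + 1/(-51 - 166*I*√51) = 131/12 + 1/(-51 - 166*I*√51)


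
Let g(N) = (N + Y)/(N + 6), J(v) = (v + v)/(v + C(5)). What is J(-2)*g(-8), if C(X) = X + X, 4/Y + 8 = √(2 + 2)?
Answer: -13/6 ≈ -2.1667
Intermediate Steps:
Y = -⅔ (Y = 4/(-8 + √(2 + 2)) = 4/(-8 + √4) = 4/(-8 + 2) = 4/(-6) = 4*(-⅙) = -⅔ ≈ -0.66667)
C(X) = 2*X
J(v) = 2*v/(10 + v) (J(v) = (v + v)/(v + 2*5) = (2*v)/(v + 10) = (2*v)/(10 + v) = 2*v/(10 + v))
g(N) = (-⅔ + N)/(6 + N) (g(N) = (N - ⅔)/(N + 6) = (-⅔ + N)/(6 + N))
J(-2)*g(-8) = (2*(-2)/(10 - 2))*((-⅔ - 8)/(6 - 8)) = (2*(-2)/8)*(-26/3/(-2)) = (2*(-2)*(⅛))*(-½*(-26/3)) = -½*13/3 = -13/6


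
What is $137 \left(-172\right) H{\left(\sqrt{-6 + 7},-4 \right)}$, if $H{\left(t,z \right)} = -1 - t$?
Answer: $47128$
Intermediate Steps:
$137 \left(-172\right) H{\left(\sqrt{-6 + 7},-4 \right)} = 137 \left(-172\right) \left(-1 - \sqrt{-6 + 7}\right) = - 23564 \left(-1 - \sqrt{1}\right) = - 23564 \left(-1 - 1\right) = \left(-23564\right) \left(-2\right) = 47128$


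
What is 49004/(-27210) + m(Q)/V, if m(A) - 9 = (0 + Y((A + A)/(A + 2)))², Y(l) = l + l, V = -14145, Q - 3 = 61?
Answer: -25185515149/13971341835 ≈ -1.8027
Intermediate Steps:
Q = 64 (Q = 3 + 61 = 64)
Y(l) = 2*l
m(A) = 9 + 16*A²/(2 + A)² (m(A) = 9 + (0 + 2*((A + A)/(A + 2)))² = 9 + (0 + 2*((2*A)/(2 + A)))² = 9 + (0 + 2*(2*A/(2 + A)))² = 9 + (0 + 4*A/(2 + A))² = 9 + (4*A/(2 + A))² = 9 + 16*A²/(2 + A)²)
49004/(-27210) + m(Q)/V = 49004/(-27210) + (9 + 16*64²/(2 + 64)²)/(-14145) = 49004*(-1/27210) + (9 + 16*4096/66²)*(-1/14145) = -24502/13605 + (9 + 16*4096*(1/4356))*(-1/14145) = -24502/13605 + (9 + 16384/1089)*(-1/14145) = -24502/13605 + (26185/1089)*(-1/14145) = -24502/13605 - 5237/3080781 = -25185515149/13971341835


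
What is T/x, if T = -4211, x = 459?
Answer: -4211/459 ≈ -9.1743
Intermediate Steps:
T/x = -4211/459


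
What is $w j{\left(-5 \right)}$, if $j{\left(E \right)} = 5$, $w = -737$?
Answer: $-3685$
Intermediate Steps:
$w j{\left(-5 \right)} = \left(-737\right) 5 = -3685$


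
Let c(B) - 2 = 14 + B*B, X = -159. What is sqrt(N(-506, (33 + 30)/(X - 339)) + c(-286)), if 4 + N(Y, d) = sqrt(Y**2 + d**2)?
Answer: sqrt(2254301248 + 166*sqrt(7055328457))/166 ≈ 286.90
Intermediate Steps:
c(B) = 16 + B**2 (c(B) = 2 + (14 + B*B) = 2 + (14 + B**2) = 16 + B**2)
N(Y, d) = -4 + sqrt(Y**2 + d**2)
sqrt(N(-506, (33 + 30)/(X - 339)) + c(-286)) = sqrt((-4 + sqrt((-506)**2 + ((33 + 30)/(-159 - 339))**2)) + (16 + (-286)**2)) = sqrt((-4 + sqrt(256036 + (63/(-498))**2)) + (16 + 81796)) = sqrt((-4 + sqrt(256036 + (63*(-1/498))**2)) + 81812) = sqrt((-4 + sqrt(256036 + (-21/166)**2)) + 81812) = sqrt((-4 + sqrt(256036 + 441/27556)) + 81812) = sqrt((-4 + sqrt(7055328457/27556)) + 81812) = sqrt((-4 + sqrt(7055328457)/166) + 81812) = sqrt(81808 + sqrt(7055328457)/166)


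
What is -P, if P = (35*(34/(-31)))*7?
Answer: 8330/31 ≈ 268.71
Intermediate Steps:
P = -8330/31 (P = (35*(34*(-1/31)))*7 = (35*(-34/31))*7 = -1190/31*7 = -8330/31 ≈ -268.71)
-P = -1*(-8330/31) = 8330/31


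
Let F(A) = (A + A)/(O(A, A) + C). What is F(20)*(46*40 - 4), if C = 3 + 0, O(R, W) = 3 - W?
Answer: -36720/7 ≈ -5245.7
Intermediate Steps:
C = 3
F(A) = 2*A/(6 - A) (F(A) = (A + A)/((3 - A) + 3) = (2*A)/(6 - A) = 2*A/(6 - A))
F(20)*(46*40 - 4) = (-2*20/(-6 + 20))*(46*40 - 4) = (-2*20/14)*(1840 - 4) = -2*20*1/14*1836 = -20/7*1836 = -36720/7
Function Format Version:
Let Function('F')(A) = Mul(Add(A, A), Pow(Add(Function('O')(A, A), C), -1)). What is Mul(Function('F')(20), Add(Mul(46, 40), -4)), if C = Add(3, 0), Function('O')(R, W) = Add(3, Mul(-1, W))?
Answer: Rational(-36720, 7) ≈ -5245.7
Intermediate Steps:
C = 3
Function('F')(A) = Mul(2, A, Pow(Add(6, Mul(-1, A)), -1)) (Function('F')(A) = Mul(Add(A, A), Pow(Add(Add(3, Mul(-1, A)), 3), -1)) = Mul(Mul(2, A), Pow(Add(6, Mul(-1, A)), -1)) = Mul(2, A, Pow(Add(6, Mul(-1, A)), -1)))
Mul(Function('F')(20), Add(Mul(46, 40), -4)) = Mul(Mul(-2, 20, Pow(Add(-6, 20), -1)), Add(Mul(46, 40), -4)) = Mul(Mul(-2, 20, Pow(14, -1)), Add(1840, -4)) = Mul(Mul(-2, 20, Rational(1, 14)), 1836) = Mul(Rational(-20, 7), 1836) = Rational(-36720, 7)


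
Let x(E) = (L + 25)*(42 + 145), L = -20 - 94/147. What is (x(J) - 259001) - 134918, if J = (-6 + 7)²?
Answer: -57786226/147 ≈ -3.9310e+5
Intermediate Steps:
L = -3034/147 (L = -20 - 94*1/147 = -20 - 94/147 = -3034/147 ≈ -20.639)
J = 1 (J = 1² = 1)
x(E) = 119867/147 (x(E) = (-3034/147 + 25)*(42 + 145) = (641/147)*187 = 119867/147)
(x(J) - 259001) - 134918 = (119867/147 - 259001) - 134918 = -37953280/147 - 134918 = -57786226/147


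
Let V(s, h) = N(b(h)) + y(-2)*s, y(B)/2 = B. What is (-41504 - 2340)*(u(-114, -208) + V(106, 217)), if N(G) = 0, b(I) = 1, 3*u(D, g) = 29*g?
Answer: 320236576/3 ≈ 1.0675e+8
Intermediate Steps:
u(D, g) = 29*g/3 (u(D, g) = (29*g)/3 = 29*g/3)
y(B) = 2*B
V(s, h) = -4*s (V(s, h) = 0 + (2*(-2))*s = 0 - 4*s = -4*s)
(-41504 - 2340)*(u(-114, -208) + V(106, 217)) = (-41504 - 2340)*((29/3)*(-208) - 4*106) = -43844*(-6032/3 - 424) = -43844*(-7304/3) = 320236576/3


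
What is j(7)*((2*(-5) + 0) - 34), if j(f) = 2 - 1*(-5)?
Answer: -308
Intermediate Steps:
j(f) = 7 (j(f) = 2 + 5 = 7)
j(7)*((2*(-5) + 0) - 34) = 7*((2*(-5) + 0) - 34) = 7*((-10 + 0) - 34) = 7*(-10 - 34) = 7*(-44) = -308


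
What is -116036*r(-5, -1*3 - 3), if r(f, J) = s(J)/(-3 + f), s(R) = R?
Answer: -87027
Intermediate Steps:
r(f, J) = J/(-3 + f)
-116036*r(-5, -1*3 - 3) = -116036*(-1*3 - 3)/(-3 - 5) = -116036*(-3 - 3)/(-8) = -(-696216)*(-1)/8 = -116036*3/4 = -87027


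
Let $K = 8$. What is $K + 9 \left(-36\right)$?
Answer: $-316$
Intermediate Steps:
$K + 9 \left(-36\right) = 8 + 9 \left(-36\right) = 8 - 324 = -316$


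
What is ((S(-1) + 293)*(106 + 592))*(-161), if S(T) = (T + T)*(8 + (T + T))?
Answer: -31578218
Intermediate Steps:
S(T) = 2*T*(8 + 2*T) (S(T) = (2*T)*(8 + 2*T) = 2*T*(8 + 2*T))
((S(-1) + 293)*(106 + 592))*(-161) = ((4*(-1)*(4 - 1) + 293)*(106 + 592))*(-161) = ((4*(-1)*3 + 293)*698)*(-161) = ((-12 + 293)*698)*(-161) = (281*698)*(-161) = 196138*(-161) = -31578218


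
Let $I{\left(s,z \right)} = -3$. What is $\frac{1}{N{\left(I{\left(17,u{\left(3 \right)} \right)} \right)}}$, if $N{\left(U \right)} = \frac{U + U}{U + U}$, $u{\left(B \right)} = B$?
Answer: $1$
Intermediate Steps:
$N{\left(U \right)} = 1$ ($N{\left(U \right)} = \frac{2 U}{2 U} = 2 U \frac{1}{2 U} = 1$)
$\frac{1}{N{\left(I{\left(17,u{\left(3 \right)} \right)} \right)}} = 1^{-1} = 1$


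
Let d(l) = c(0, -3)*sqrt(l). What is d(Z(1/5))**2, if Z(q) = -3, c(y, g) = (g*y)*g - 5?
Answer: -75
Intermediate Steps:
c(y, g) = -5 + y*g**2 (c(y, g) = y*g**2 - 5 = -5 + y*g**2)
d(l) = -5*sqrt(l) (d(l) = (-5 + 0*(-3)**2)*sqrt(l) = (-5 + 0*9)*sqrt(l) = (-5 + 0)*sqrt(l) = -5*sqrt(l))
d(Z(1/5))**2 = (-5*I*sqrt(3))**2 = -75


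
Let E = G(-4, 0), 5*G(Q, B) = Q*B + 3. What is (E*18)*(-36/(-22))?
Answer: 972/55 ≈ 17.673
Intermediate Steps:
G(Q, B) = ⅗ + B*Q/5 (G(Q, B) = (Q*B + 3)/5 = (B*Q + 3)/5 = (3 + B*Q)/5 = ⅗ + B*Q/5)
E = ⅗ (E = ⅗ + (⅕)*0*(-4) = ⅗ + 0 = ⅗ ≈ 0.60000)
(E*18)*(-36/(-22)) = ((⅗)*18)*(-36/(-22)) = 54*(-36*(-1/22))/5 = (54/5)*(18/11) = 972/55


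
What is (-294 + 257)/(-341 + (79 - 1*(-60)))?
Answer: 37/202 ≈ 0.18317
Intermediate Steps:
(-294 + 257)/(-341 + (79 - 1*(-60))) = -37/(-341 + (79 + 60)) = -37/(-341 + 139) = -37/(-202) = -37*(-1/202) = 37/202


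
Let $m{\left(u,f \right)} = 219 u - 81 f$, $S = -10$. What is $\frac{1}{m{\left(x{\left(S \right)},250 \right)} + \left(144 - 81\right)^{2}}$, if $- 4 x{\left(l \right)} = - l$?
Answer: $- \frac{2}{33657} \approx -5.9423 \cdot 10^{-5}$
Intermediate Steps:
$x{\left(l \right)} = \frac{l}{4}$ ($x{\left(l \right)} = - \frac{\left(-1\right) l}{4} = \frac{l}{4}$)
$m{\left(u,f \right)} = - 81 f + 219 u$
$\frac{1}{m{\left(x{\left(S \right)},250 \right)} + \left(144 - 81\right)^{2}} = \frac{1}{\left(\left(-81\right) 250 + 219 \cdot \frac{1}{4} \left(-10\right)\right) + \left(144 - 81\right)^{2}} = \frac{1}{\left(-20250 + 219 \left(- \frac{5}{2}\right)\right) + 63^{2}} = \frac{1}{\left(-20250 - \frac{1095}{2}\right) + 3969} = \frac{1}{- \frac{41595}{2} + 3969} = \frac{1}{- \frac{33657}{2}} = - \frac{2}{33657}$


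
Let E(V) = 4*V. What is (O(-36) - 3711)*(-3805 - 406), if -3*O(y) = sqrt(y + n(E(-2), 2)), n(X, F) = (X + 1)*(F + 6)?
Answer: 15627021 + 8422*I*sqrt(23)/3 ≈ 1.5627e+7 + 13464.0*I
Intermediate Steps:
n(X, F) = (1 + X)*(6 + F)
O(y) = -sqrt(-56 + y)/3 (O(y) = -sqrt(y + (6 + 2 + 6*(4*(-2)) + 2*(4*(-2))))/3 = -sqrt(y + (6 + 2 + 6*(-8) + 2*(-8)))/3 = -sqrt(y + (6 + 2 - 48 - 16))/3 = -sqrt(y - 56)/3 = -sqrt(-56 + y)/3)
(O(-36) - 3711)*(-3805 - 406) = (-sqrt(-56 - 36)/3 - 3711)*(-3805 - 406) = (-2*I*sqrt(23)/3 - 3711)*(-4211) = (-3711 - 2*I*sqrt(23)/3)*(-4211) = 15627021 + 8422*I*sqrt(23)/3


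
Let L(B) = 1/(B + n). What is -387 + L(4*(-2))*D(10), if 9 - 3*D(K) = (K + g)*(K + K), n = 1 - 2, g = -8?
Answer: -10418/27 ≈ -385.85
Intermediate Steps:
n = -1
D(K) = 3 - 2*K*(-8 + K)/3 (D(K) = 3 - (K - 8)*(K + K)/3 = 3 - (-8 + K)*2*K/3 = 3 - 2*K*(-8 + K)/3)
L(B) = 1/(-1 + B) (L(B) = 1/(B - 1) = 1/(-1 + B))
-387 + L(4*(-2))*D(10) = -387 + (3 - ⅔*10² + (16/3)*10)/(-1 + 4*(-2)) = -387 + (3 - ⅔*100 + 160/3)/(-1 - 8) = -387 + (3 - 200/3 + 160/3)/(-9) = -387 - ⅑*(-31/3) = -387 + 31/27 = -10418/27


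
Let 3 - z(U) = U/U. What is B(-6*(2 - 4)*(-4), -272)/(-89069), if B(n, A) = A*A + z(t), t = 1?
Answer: -73986/89069 ≈ -0.83066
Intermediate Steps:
z(U) = 2 (z(U) = 3 - U/U = 3 - 1*1 = 3 - 1 = 2)
B(n, A) = 2 + A² (B(n, A) = A*A + 2 = A² + 2 = 2 + A²)
B(-6*(2 - 4)*(-4), -272)/(-89069) = (2 + (-272)²)/(-89069) = (2 + 73984)*(-1/89069) = 73986*(-1/89069) = -73986/89069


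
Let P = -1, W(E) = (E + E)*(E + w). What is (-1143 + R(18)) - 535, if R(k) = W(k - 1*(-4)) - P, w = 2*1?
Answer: -621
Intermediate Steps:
w = 2
W(E) = 2*E*(2 + E) (W(E) = (E + E)*(E + 2) = (2*E)*(2 + E) = 2*E*(2 + E))
R(k) = 1 + 2*(4 + k)*(6 + k) (R(k) = 2*(k - 1*(-4))*(2 + (k - 1*(-4))) - 1*(-1) = 2*(k + 4)*(2 + (k + 4)) + 1 = 2*(4 + k)*(2 + (4 + k)) + 1 = 2*(4 + k)*(6 + k) + 1 = 1 + 2*(4 + k)*(6 + k))
(-1143 + R(18)) - 535 = (-1143 + (1 + 2*(4 + 18)*(6 + 18))) - 535 = (-1143 + (1 + 2*22*24)) - 535 = (-1143 + (1 + 1056)) - 535 = (-1143 + 1057) - 535 = -86 - 535 = -621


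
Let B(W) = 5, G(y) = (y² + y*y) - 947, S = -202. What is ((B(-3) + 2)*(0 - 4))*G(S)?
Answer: -2258508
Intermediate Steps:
G(y) = -947 + 2*y² (G(y) = (y² + y²) - 947 = 2*y² - 947 = -947 + 2*y²)
((B(-3) + 2)*(0 - 4))*G(S) = ((5 + 2)*(0 - 4))*(-947 + 2*(-202)²) = (7*(-4))*(-947 + 2*40804) = -28*(-947 + 81608) = -28*80661 = -2258508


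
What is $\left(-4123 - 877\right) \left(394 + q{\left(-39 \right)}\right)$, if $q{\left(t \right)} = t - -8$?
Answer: $-1815000$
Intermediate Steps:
$q{\left(t \right)} = 8 + t$ ($q{\left(t \right)} = t + 8 = 8 + t$)
$\left(-4123 - 877\right) \left(394 + q{\left(-39 \right)}\right) = \left(-4123 - 877\right) \left(394 + \left(8 - 39\right)\right) = - 5000 \left(394 - 31\right) = \left(-5000\right) 363 = -1815000$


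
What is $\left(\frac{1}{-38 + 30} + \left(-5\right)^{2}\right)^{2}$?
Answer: $\frac{39601}{64} \approx 618.77$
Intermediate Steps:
$\left(\frac{1}{-38 + 30} + \left(-5\right)^{2}\right)^{2} = \left(\frac{1}{-8} + 25\right)^{2} = \left(- \frac{1}{8} + 25\right)^{2} = \left(\frac{199}{8}\right)^{2} = \frac{39601}{64}$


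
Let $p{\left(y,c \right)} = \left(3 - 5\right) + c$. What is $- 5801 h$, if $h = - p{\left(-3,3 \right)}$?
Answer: $5801$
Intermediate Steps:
$p{\left(y,c \right)} = -2 + c$
$h = -1$ ($h = - (-2 + 3) = \left(-1\right) 1 = -1$)
$- 5801 h = - 5801 \left(-1\right) = \left(-1\right) \left(-5801\right) = 5801$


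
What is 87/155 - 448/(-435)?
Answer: 21457/13485 ≈ 1.5912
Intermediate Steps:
87/155 - 448/(-435) = 87*(1/155) - 448*(-1/435) = 87/155 + 448/435 = 21457/13485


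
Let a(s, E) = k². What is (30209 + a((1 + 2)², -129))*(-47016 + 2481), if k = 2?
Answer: -1345535955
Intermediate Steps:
a(s, E) = 4 (a(s, E) = 2² = 4)
(30209 + a((1 + 2)², -129))*(-47016 + 2481) = (30209 + 4)*(-47016 + 2481) = 30213*(-44535) = -1345535955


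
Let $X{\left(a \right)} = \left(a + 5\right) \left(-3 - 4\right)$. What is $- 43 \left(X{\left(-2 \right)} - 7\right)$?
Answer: $1204$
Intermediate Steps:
$X{\left(a \right)} = -35 - 7 a$ ($X{\left(a \right)} = \left(5 + a\right) \left(-7\right) = -35 - 7 a$)
$- 43 \left(X{\left(-2 \right)} - 7\right) = - 43 \left(\left(-35 - -14\right) - 7\right) = - 43 \left(\left(-35 + 14\right) - 7\right) = - 43 \left(-21 - 7\right) = \left(-43\right) \left(-28\right) = 1204$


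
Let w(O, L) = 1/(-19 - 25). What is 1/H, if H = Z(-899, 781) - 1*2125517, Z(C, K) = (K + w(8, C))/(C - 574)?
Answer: -64812/137759042167 ≈ -4.7047e-7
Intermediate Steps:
w(O, L) = -1/44 (w(O, L) = 1/(-44) = -1/44)
Z(C, K) = (-1/44 + K)/(-574 + C) (Z(C, K) = (K - 1/44)/(C - 574) = (-1/44 + K)/(-574 + C))
H = -137759042167/64812 (H = (-1/44 + 781)/(-574 - 899) - 1*2125517 = (34363/44)/(-1473) - 2125517 = -1/1473*34363/44 - 2125517 = -34363/64812 - 2125517 = -137759042167/64812 ≈ -2.1255e+6)
1/H = 1/(-137759042167/64812) = -64812/137759042167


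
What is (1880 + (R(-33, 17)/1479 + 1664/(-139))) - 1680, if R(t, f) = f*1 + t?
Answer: 38652920/205581 ≈ 188.02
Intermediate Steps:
R(t, f) = f + t
(1880 + (R(-33, 17)/1479 + 1664/(-139))) - 1680 = (1880 + ((17 - 33)/1479 + 1664/(-139))) - 1680 = (1880 + (-16*1/1479 + 1664*(-1/139))) - 1680 = (1880 + (-16/1479 - 1664/139)) - 1680 = (1880 - 2463280/205581) - 1680 = 384029000/205581 - 1680 = 38652920/205581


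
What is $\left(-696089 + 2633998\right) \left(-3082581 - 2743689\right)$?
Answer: $-11290781069430$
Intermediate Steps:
$\left(-696089 + 2633998\right) \left(-3082581 - 2743689\right) = 1937909 \left(-5826270\right) = -11290781069430$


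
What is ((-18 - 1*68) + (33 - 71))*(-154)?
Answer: 19096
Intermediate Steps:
((-18 - 1*68) + (33 - 71))*(-154) = ((-18 - 68) - 38)*(-154) = (-86 - 38)*(-154) = -124*(-154) = 19096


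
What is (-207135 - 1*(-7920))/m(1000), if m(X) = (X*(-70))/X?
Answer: 39843/14 ≈ 2845.9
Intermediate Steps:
m(X) = -70 (m(X) = (-70*X)/X = -70)
(-207135 - 1*(-7920))/m(1000) = (-207135 - 1*(-7920))/(-70) = (-207135 + 7920)*(-1/70) = -199215*(-1/70) = 39843/14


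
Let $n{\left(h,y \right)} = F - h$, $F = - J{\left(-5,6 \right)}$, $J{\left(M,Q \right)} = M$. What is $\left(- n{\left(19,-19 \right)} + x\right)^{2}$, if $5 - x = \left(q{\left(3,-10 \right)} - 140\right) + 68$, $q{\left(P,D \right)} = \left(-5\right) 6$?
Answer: $14641$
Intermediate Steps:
$q{\left(P,D \right)} = -30$
$x = 107$ ($x = 5 - \left(\left(-30 - 140\right) + 68\right) = 5 - \left(-170 + 68\right) = 5 - -102 = 5 + 102 = 107$)
$F = 5$ ($F = \left(-1\right) \left(-5\right) = 5$)
$n{\left(h,y \right)} = 5 - h$
$\left(- n{\left(19,-19 \right)} + x\right)^{2} = \left(- (5 - 19) + 107\right)^{2} = \left(\left(-1\right) \left(-14\right) + 107\right)^{2} = \left(14 + 107\right)^{2} = 121^{2} = 14641$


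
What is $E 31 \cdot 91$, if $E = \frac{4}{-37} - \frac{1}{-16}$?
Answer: $- \frac{76167}{592} \approx -128.66$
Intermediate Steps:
$E = - \frac{27}{592}$ ($E = 4 \left(- \frac{1}{37}\right) - - \frac{1}{16} = - \frac{4}{37} + \frac{1}{16} = - \frac{27}{592} \approx -0.045608$)
$E 31 \cdot 91 = \left(- \frac{27}{592}\right) 31 \cdot 91 = \left(- \frac{837}{592}\right) 91 = - \frac{76167}{592}$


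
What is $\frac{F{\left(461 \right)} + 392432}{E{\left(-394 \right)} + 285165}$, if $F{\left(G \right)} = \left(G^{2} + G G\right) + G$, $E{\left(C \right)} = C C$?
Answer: $\frac{817935}{440401} \approx 1.8573$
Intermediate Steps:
$E{\left(C \right)} = C^{2}$
$F{\left(G \right)} = G + 2 G^{2}$ ($F{\left(G \right)} = \left(G^{2} + G^{2}\right) + G = 2 G^{2} + G = G + 2 G^{2}$)
$\frac{F{\left(461 \right)} + 392432}{E{\left(-394 \right)} + 285165} = \frac{461 \left(1 + 2 \cdot 461\right) + 392432}{\left(-394\right)^{2} + 285165} = \frac{461 \left(1 + 922\right) + 392432}{155236 + 285165} = \frac{461 \cdot 923 + 392432}{440401} = \left(425503 + 392432\right) \frac{1}{440401} = 817935 \cdot \frac{1}{440401} = \frac{817935}{440401}$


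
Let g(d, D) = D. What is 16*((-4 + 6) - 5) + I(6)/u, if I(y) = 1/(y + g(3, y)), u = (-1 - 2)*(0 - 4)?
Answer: -6911/144 ≈ -47.993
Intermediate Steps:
u = 12 (u = -3*(-4) = 12)
I(y) = 1/(2*y) (I(y) = 1/(y + y) = 1/(2*y))
16*((-4 + 6) - 5) + I(6)/u = 16*((-4 + 6) - 5) + ((½)/6)/12 = 16*(2 - 5) + ((½)*(⅙))*(1/12) = 16*(-3) + (1/12)*(1/12) = -48 + 1/144 = -6911/144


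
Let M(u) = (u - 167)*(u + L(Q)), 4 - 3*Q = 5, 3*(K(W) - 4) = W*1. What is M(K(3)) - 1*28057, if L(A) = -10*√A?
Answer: -28867 + 540*I*√3 ≈ -28867.0 + 935.31*I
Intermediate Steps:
K(W) = 4 + W/3 (K(W) = 4 + (W*1)/3 = 4 + W/3)
Q = -⅓ (Q = 4/3 - ⅓*5 = 4/3 - 5/3 = -⅓ ≈ -0.33333)
M(u) = (-167 + u)*(u - 10*I*√3/3) (M(u) = (u - 167)*(u - 10*I*√3/3) = (-167 + u)*(u - 10*I*√3/3))
M(K(3)) - 1*28057 = ((4 + (⅓)*3)² - 167*(4 + (⅓)*3) + 1670*I*√3/3 - 10*I*(4 + (⅓)*3)*√3/3) - 1*28057 = ((4 + 1)² - 167*(4 + 1) + 1670*I*√3/3 - 10*I*(4 + 1)*√3/3) - 28057 = (5² - 167*5 + 1670*I*√3/3 - 10/3*I*5*√3) - 28057 = (25 - 835 + 1670*I*√3/3 - 50*I*√3/3) - 28057 = (-810 + 540*I*√3) - 28057 = -28867 + 540*I*√3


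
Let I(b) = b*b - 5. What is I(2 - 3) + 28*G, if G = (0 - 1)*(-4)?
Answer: 108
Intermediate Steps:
I(b) = -5 + b² (I(b) = b² - 5 = -5 + b²)
G = 4 (G = -1*(-4) = 4)
I(2 - 3) + 28*G = (-5 + (2 - 3)²) + 28*4 = (-5 + (-1)²) + 112 = (-5 + 1) + 112 = -4 + 112 = 108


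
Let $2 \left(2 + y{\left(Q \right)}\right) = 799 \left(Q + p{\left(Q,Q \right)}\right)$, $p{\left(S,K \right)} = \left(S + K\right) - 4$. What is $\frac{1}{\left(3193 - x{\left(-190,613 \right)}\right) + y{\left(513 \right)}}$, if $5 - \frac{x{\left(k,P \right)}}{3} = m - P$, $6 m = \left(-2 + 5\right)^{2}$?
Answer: $\frac{1}{614574} \approx 1.6271 \cdot 10^{-6}$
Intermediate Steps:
$m = \frac{3}{2}$ ($m = \frac{\left(-2 + 5\right)^{2}}{6} = \frac{3^{2}}{6} = \frac{1}{6} \cdot 9 = \frac{3}{2} \approx 1.5$)
$p{\left(S,K \right)} = -4 + K + S$ ($p{\left(S,K \right)} = \left(K + S\right) - 4 = -4 + K + S$)
$y{\left(Q \right)} = -1600 + \frac{2397 Q}{2}$ ($y{\left(Q \right)} = -2 + \frac{799 \left(Q + \left(-4 + Q + Q\right)\right)}{2} = -2 + \frac{799 \left(Q + \left(-4 + 2 Q\right)\right)}{2} = -2 + \frac{799 \left(-4 + 3 Q\right)}{2} = -2 + \frac{-3196 + 2397 Q}{2} = -2 + \left(-1598 + \frac{2397 Q}{2}\right) = -1600 + \frac{2397 Q}{2}$)
$x{\left(k,P \right)} = \frac{21}{2} + 3 P$ ($x{\left(k,P \right)} = 15 - 3 \left(\frac{3}{2} - P\right) = 15 + \left(- \frac{9}{2} + 3 P\right) = \frac{21}{2} + 3 P$)
$\frac{1}{\left(3193 - x{\left(-190,613 \right)}\right) + y{\left(513 \right)}} = \frac{1}{\left(3193 - \left(\frac{21}{2} + 3 \cdot 613\right)\right) + \left(-1600 + \frac{2397}{2} \cdot 513\right)} = \frac{1}{\left(3193 - \left(\frac{21}{2} + 1839\right)\right) + \left(-1600 + \frac{1229661}{2}\right)} = \frac{1}{\left(3193 - \frac{3699}{2}\right) + \frac{1226461}{2}} = \frac{1}{\frac{2687}{2} + \frac{1226461}{2}} = \frac{1}{614574}$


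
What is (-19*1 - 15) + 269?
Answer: 235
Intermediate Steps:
(-19*1 - 15) + 269 = (-19 - 15) + 269 = -34 + 269 = 235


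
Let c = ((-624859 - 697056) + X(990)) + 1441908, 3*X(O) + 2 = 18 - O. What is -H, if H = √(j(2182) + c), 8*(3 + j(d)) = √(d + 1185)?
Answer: -√(17231808 + 18*√3367)/12 ≈ -345.94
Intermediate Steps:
X(O) = 16/3 - O/3 (X(O) = -⅔ + (18 - O)/3 = -⅔ + (6 - O/3) = 16/3 - O/3)
j(d) = -3 + √(1185 + d)/8 (j(d) = -3 + √(d + 1185)/8 = -3 + √(1185 + d)/8)
c = 359005/3 (c = ((-624859 - 697056) + (16/3 - ⅓*990)) + 1441908 = (-1321915 + (16/3 - 330)) + 1441908 = (-1321915 - 974/3) + 1441908 = -3966719/3 + 1441908 = 359005/3 ≈ 1.1967e+5)
H = √(358996/3 + √3367/8) (H = √((-3 + √(1185 + 2182)/8) + 359005/3) = √((-3 + √3367/8) + 359005/3) = √(358996/3 + √3367/8) ≈ 345.94)
-H = -√(17231808 + 18*√3367)/12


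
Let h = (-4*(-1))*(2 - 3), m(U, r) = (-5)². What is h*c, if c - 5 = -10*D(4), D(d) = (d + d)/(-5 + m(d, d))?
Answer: -4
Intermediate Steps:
m(U, r) = 25
D(d) = d/10 (D(d) = (d + d)/(-5 + 25) = (2*d)/20 = (2*d)*(1/20) = d/10)
h = -4 (h = 4*(-1) = -4)
c = 1 (c = 5 - 4 = 1)
h*c = -4*1 = -4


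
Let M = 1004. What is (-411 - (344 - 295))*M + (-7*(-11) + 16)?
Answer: -461747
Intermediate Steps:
(-411 - (344 - 295))*M + (-7*(-11) + 16) = (-411 - (344 - 295))*1004 + (-7*(-11) + 16) = (-411 - 1*49)*1004 + (77 + 16) = (-411 - 49)*1004 + 93 = -460*1004 + 93 = -461840 + 93 = -461747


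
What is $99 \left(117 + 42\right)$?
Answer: $15741$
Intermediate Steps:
$99 \left(117 + 42\right) = 99 \cdot 159 = 15741$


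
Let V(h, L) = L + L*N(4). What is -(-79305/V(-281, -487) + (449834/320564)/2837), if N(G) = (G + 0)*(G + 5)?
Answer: -36065625075793/8193600292646 ≈ -4.4017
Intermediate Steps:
N(G) = G*(5 + G)
V(h, L) = 37*L (V(h, L) = L + L*(4*(5 + 4)) = L + L*(4*9) = L + L*36 = L + 36*L = 37*L)
-(-79305/V(-281, -487) + (449834/320564)/2837) = -(-79305/(37*(-487)) + (449834/320564)/2837) = -(-79305/(-18019) + (449834*(1/320564))*(1/2837)) = -(-79305*(-1/18019) + (224917/160282)*(1/2837)) = -(79305/18019 + 224917/454720034) = -1*36065625075793/8193600292646 = -36065625075793/8193600292646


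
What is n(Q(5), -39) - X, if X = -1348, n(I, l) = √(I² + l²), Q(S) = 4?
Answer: 1348 + √1537 ≈ 1387.2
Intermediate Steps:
n(Q(5), -39) - X = √(4² + (-39)²) - 1*(-1348) = √(16 + 1521) + 1348 = √1537 + 1348 = 1348 + √1537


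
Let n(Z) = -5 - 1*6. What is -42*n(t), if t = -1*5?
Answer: 462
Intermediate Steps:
t = -5
n(Z) = -11 (n(Z) = -5 - 6 = -11)
-42*n(t) = -42*(-11) = 462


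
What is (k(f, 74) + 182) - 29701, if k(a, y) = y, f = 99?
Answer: -29445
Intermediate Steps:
(k(f, 74) + 182) - 29701 = (74 + 182) - 29701 = 256 - 29701 = -29445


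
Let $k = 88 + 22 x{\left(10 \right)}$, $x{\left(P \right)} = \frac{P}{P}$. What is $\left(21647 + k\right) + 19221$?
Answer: $40978$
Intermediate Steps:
$x{\left(P \right)} = 1$
$k = 110$ ($k = 88 + 22 \cdot 1 = 88 + 22 = 110$)
$\left(21647 + k\right) + 19221 = \left(21647 + 110\right) + 19221 = 21757 + 19221 = 40978$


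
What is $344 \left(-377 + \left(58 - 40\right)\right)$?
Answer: $-123496$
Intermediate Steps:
$344 \left(-377 + \left(58 - 40\right)\right) = 344 \left(-377 + 18\right) = 344 \left(-359\right) = -123496$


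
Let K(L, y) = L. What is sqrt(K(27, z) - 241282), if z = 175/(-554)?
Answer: I*sqrt(241255) ≈ 491.18*I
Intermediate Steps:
z = -175/554 (z = 175*(-1/554) = -175/554 ≈ -0.31588)
sqrt(K(27, z) - 241282) = sqrt(27 - 241282) = sqrt(-241255) = I*sqrt(241255)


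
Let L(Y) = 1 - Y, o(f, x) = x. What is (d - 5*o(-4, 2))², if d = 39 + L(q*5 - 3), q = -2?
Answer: 1849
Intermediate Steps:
d = 53 (d = 39 + (1 - (-2*5 - 3)) = 39 + (1 - (-10 - 3)) = 39 + (1 - 1*(-13)) = 39 + (1 + 13) = 39 + 14 = 53)
(d - 5*o(-4, 2))² = (53 - 5*2)² = (53 - 1*10)² = (53 - 10)² = 43² = 1849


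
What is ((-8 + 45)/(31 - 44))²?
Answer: 1369/169 ≈ 8.1006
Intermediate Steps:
((-8 + 45)/(31 - 44))² = (37/(-13))² = (37*(-1/13))² = (-37/13)² = 1369/169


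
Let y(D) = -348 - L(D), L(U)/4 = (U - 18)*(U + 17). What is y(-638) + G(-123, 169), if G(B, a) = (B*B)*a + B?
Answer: 926826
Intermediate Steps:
G(B, a) = B + a*B² (G(B, a) = B²*a + B = a*B² + B = B + a*B²)
L(U) = 4*(-18 + U)*(17 + U) (L(U) = 4*((U - 18)*(U + 17)) = 4*((-18 + U)*(17 + U)) = 4*(-18 + U)*(17 + U))
y(D) = 876 - 4*D² + 4*D (y(D) = -348 - (-1224 - 4*D + 4*D²) = -348 + (1224 - 4*D² + 4*D) = 876 - 4*D² + 4*D)
y(-638) + G(-123, 169) = (876 - 4*(-638)² + 4*(-638)) - 123*(1 - 123*169) = (876 - 4*407044 - 2552) - 123*(1 - 20787) = (876 - 1628176 - 2552) - 123*(-20786) = -1629852 + 2556678 = 926826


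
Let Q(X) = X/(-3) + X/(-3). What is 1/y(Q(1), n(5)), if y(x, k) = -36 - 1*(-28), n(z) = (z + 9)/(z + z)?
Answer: -⅛ ≈ -0.12500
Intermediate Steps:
Q(X) = -2*X/3 (Q(X) = X*(-⅓) + X*(-⅓) = -X/3 - X/3 = -2*X/3)
n(z) = (9 + z)/(2*z) (n(z) = (9 + z)/((2*z)) = (9 + z)*(1/(2*z)) = (9 + z)/(2*z))
y(x, k) = -8 (y(x, k) = -36 + 28 = -8)
1/y(Q(1), n(5)) = 1/(-8) = -⅛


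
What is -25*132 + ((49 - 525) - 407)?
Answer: -4183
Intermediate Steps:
-25*132 + ((49 - 525) - 407) = -3300 + (-476 - 407) = -3300 - 883 = -4183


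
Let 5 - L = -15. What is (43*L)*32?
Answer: 27520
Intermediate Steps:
L = 20 (L = 5 - 1*(-15) = 5 + 15 = 20)
(43*L)*32 = (43*20)*32 = 860*32 = 27520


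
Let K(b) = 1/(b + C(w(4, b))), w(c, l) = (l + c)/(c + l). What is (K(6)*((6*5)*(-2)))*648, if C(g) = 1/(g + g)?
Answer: -77760/13 ≈ -5981.5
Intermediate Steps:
w(c, l) = 1 (w(c, l) = (c + l)/(c + l) = 1)
C(g) = 1/(2*g)
K(b) = 1/(½ + b) (K(b) = 1/(b + (½)/1) = 1/(b + (½)*1) = 1/(b + ½) = 1/(½ + b))
(K(6)*((6*5)*(-2)))*648 = ((2/(1 + 2*6))*((6*5)*(-2)))*648 = ((2/(1 + 12))*(30*(-2)))*648 = ((2/13)*(-60))*648 = -120/13*648 = -77760/13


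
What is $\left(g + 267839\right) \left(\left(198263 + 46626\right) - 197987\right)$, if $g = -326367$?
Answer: $-2745080256$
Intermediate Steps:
$\left(g + 267839\right) \left(\left(198263 + 46626\right) - 197987\right) = \left(-326367 + 267839\right) \left(\left(198263 + 46626\right) - 197987\right) = - 58528 \left(244889 - 197987\right) = \left(-58528\right) 46902 = -2745080256$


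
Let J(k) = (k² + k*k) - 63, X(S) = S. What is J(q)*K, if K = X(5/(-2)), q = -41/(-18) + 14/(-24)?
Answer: 185515/1296 ≈ 143.14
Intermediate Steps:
q = 61/36 (q = -41*(-1/18) + 14*(-1/24) = 41/18 - 7/12 = 61/36 ≈ 1.6944)
K = -5/2 (K = 5/(-2) = 5*(-½) = -5/2 ≈ -2.5000)
J(k) = -63 + 2*k² (J(k) = (k² + k²) - 63 = 2*k² - 63 = -63 + 2*k²)
J(q)*K = (-63 + 2*(61/36)²)*(-5/2) = (-63 + 2*(3721/1296))*(-5/2) = (-63 + 3721/648)*(-5/2) = -37103/648*(-5/2) = 185515/1296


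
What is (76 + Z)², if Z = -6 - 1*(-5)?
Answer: 5625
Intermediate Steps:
Z = -1 (Z = -6 + 5 = -1)
(76 + Z)² = (76 - 1)² = 75² = 5625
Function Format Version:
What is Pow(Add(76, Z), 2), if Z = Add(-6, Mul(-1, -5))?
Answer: 5625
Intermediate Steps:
Z = -1 (Z = Add(-6, 5) = -1)
Pow(Add(76, Z), 2) = Pow(Add(76, -1), 2) = Pow(75, 2) = 5625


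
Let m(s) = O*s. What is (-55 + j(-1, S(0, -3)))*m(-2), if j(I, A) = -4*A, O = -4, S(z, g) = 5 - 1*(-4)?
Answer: -728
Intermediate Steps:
S(z, g) = 9 (S(z, g) = 5 + 4 = 9)
m(s) = -4*s
(-55 + j(-1, S(0, -3)))*m(-2) = (-55 - 4*9)*(-4*(-2)) = (-55 - 36)*8 = -91*8 = -728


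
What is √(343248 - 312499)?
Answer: √30749 ≈ 175.35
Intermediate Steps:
√(343248 - 312499) = √30749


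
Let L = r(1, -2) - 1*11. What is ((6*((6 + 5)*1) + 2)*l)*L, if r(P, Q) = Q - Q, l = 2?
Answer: -1496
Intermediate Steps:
r(P, Q) = 0
L = -11 (L = 0 - 1*11 = 0 - 11 = -11)
((6*((6 + 5)*1) + 2)*l)*L = ((6*((6 + 5)*1) + 2)*2)*(-11) = ((6*(11*1) + 2)*2)*(-11) = ((6*11 + 2)*2)*(-11) = ((66 + 2)*2)*(-11) = (68*2)*(-11) = 136*(-11) = -1496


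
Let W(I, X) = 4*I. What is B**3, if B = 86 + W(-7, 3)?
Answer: 195112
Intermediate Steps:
B = 58 (B = 86 + 4*(-7) = 86 - 28 = 58)
B**3 = 58**3 = 195112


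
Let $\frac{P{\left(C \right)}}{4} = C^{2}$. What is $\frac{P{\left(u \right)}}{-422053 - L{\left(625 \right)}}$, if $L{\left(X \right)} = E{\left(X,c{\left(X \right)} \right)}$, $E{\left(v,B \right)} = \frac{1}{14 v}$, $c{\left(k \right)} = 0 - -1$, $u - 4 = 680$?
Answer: $- \frac{5458320000}{1230987917} \approx -4.4341$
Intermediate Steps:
$u = 684$ ($u = 4 + 680 = 684$)
$c{\left(k \right)} = 1$ ($c{\left(k \right)} = 0 + 1 = 1$)
$E{\left(v,B \right)} = \frac{1}{14 v}$
$L{\left(X \right)} = \frac{1}{14 X}$
$P{\left(C \right)} = 4 C^{2}$
$\frac{P{\left(u \right)}}{-422053 - L{\left(625 \right)}} = \frac{4 \cdot 684^{2}}{-422053 - \frac{1}{14 \cdot 625}} = \frac{4 \cdot 467856}{-422053 - \frac{1}{14} \cdot \frac{1}{625}} = \frac{1871424}{-422053 - \frac{1}{8750}} = \frac{1871424}{- \frac{3692963751}{8750}} = 1871424 \left(- \frac{8750}{3692963751}\right) = - \frac{5458320000}{1230987917}$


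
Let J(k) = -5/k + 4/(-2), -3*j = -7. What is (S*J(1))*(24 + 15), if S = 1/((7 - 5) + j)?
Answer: -63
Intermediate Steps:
j = 7/3 (j = -1/3*(-7) = 7/3 ≈ 2.3333)
S = 3/13 (S = 1/((7 - 5) + 7/3) = 1/(2 + 7/3) = 1/(13/3) = 3/13 ≈ 0.23077)
J(k) = -2 - 5/k (J(k) = -5/k + 4*(-1/2) = -5/k - 2 = -2 - 5/k)
(S*J(1))*(24 + 15) = (3*(-2 - 5/1)/13)*(24 + 15) = (3*(-2 - 5*1)/13)*39 = (3*(-2 - 5)/13)*39 = ((3/13)*(-7))*39 = -21/13*39 = -63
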